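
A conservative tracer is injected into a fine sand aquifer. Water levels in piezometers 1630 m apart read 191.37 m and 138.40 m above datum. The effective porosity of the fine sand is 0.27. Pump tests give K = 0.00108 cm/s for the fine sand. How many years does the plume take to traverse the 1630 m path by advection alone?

39.7

Convert K: 0.00108 cm/s × 864 = 0.9331 m/day.
Hydraulic gradient i = (191.37 − 138.40) / 1630 = 52.97 / 1630 = 0.03250.
Darcy flux q = K · i = 0.9331 × 0.03250 = 0.03032 m/day.
Seepage velocity v = q / n_e = 0.03032 / 0.27 = 0.1123 m/day.
Travel time t = L / v = 1630 / 0.1123 = 14513 days = 39.74 years.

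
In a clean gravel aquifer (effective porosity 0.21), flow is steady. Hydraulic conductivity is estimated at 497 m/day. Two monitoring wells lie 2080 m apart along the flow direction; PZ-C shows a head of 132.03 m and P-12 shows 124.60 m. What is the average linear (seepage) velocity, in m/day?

8.45

Hydraulic gradient i = (132.03 − 124.60) / 2080 = 7.43 / 2080 = 0.003572.
Darcy flux q = K · i = 497.0 × 0.003572 = 1.775 m/day.
Seepage velocity v = q / n_e = 1.775 / 0.21 = 8.454 m/day.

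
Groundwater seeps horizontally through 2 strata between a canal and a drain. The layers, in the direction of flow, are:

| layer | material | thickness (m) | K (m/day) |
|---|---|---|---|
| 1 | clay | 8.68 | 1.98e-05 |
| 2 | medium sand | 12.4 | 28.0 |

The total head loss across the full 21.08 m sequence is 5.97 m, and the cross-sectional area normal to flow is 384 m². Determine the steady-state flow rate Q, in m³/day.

0.00523

Flow is perpendicular to layering, so the layers act in series and the equivalent K is the thickness-weighted harmonic mean.
Total thickness L = 8.68 + 12.4 = 21.08 m.
Σ(b_i/K_i) = 8.68/1.98e-05 + 12.4/28.0 = 4.384e+05 d.
K_eq = L / Σ(b_i/K_i) = 21.08 / 4.384e+05 = 4.809e-05 m/day.
Q = K_eq · A · (Δh/L) = 4.809e-05 × 384 × (5.97/21.08) = 0.005229 m³/day.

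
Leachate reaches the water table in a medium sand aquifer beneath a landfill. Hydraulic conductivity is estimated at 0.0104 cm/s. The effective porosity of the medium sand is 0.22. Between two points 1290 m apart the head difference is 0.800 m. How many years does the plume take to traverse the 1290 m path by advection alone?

Convert K: 0.0104 cm/s × 864 = 8.986 m/day.
Hydraulic gradient i = Δh / L = 0.800 / 1290 = 0.0006202.
Darcy flux q = K · i = 8.986 × 0.0006202 = 0.005572 m/day.
Seepage velocity v = q / n_e = 0.005572 / 0.22 = 0.02533 m/day.
Travel time t = L / v = 1290 / 0.02533 = 50929 days = 139.4 years.

139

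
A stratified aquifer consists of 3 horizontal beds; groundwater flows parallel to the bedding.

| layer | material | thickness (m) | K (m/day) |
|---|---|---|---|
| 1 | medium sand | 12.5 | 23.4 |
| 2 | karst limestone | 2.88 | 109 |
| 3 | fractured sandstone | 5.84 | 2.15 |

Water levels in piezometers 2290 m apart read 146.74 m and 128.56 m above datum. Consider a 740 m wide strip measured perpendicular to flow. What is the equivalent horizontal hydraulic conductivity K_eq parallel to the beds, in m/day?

Flow is parallel to layering, so each bed carries its own Darcy discharge and the transmissivities add.
Σ(K_i·b_i) = 23.4×12.5 + 109×2.88 + 2.15×5.84 = 619.0 m²/day.
Total thickness b = 21.22 m, so K_eq = Σ(K_i·b_i)/b = 29.17 m/day.

29.2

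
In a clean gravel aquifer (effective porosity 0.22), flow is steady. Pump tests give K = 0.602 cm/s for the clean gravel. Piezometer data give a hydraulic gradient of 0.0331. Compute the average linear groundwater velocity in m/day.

Convert K: 0.602 cm/s × 864 = 520.1 m/day.
Hydraulic gradient i = 0.0331.
Darcy flux q = K · i = 520.1 × 0.03310 = 17.22 m/day.
Seepage velocity v = q / n_e = 17.22 / 0.22 = 78.26 m/day.

78.3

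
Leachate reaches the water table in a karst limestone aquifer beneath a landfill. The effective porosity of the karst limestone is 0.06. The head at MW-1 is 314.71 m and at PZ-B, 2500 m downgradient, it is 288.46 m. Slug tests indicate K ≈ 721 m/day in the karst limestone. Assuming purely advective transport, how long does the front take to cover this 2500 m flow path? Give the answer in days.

Hydraulic gradient i = (314.71 − 288.46) / 2500 = 26.25 / 2500 = 0.01050.
Darcy flux q = K · i = 721.0 × 0.01050 = 7.571 m/day.
Seepage velocity v = q / n_e = 7.571 / 0.06 = 126.2 m/day.
Travel time t = L / v = 2500 / 126.2 = 19.81 days.

19.8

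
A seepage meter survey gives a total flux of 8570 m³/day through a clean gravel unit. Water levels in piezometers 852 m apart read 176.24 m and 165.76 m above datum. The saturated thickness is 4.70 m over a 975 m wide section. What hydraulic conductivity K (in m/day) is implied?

152

Cross-sectional area A = 975 × 4.70 = 4582 m².
Hydraulic gradient i = (176.24 − 165.76) / 852 = 10.48 / 852 = 0.01230.
From Q = K·A·i, K = Q / (A·i) = 8570 / (4582 × 0.01230) = 152.0 m/day.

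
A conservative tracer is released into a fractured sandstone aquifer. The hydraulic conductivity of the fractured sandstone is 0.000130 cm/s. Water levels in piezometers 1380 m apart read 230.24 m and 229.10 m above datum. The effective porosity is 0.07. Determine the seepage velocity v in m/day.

Convert K: 0.000130 cm/s × 864 = 0.1123 m/day.
Hydraulic gradient i = (230.24 − 229.10) / 1380 = 1.14 / 1380 = 0.0008261.
Darcy flux q = K · i = 0.1123 × 0.0008261 = 9.279e-05 m/day.
Seepage velocity v = q / n_e = 9.279e-05 / 0.07 = 0.001326 m/day.

0.00133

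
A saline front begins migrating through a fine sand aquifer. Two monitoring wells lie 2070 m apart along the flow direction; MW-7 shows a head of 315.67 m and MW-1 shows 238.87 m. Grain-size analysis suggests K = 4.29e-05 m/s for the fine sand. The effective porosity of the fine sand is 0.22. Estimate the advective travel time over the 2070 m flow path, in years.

9.07

Convert K: 4.29e-05 m/s × 86400 = 3.707 m/day.
Hydraulic gradient i = (315.67 − 238.87) / 2070 = 76.8 / 2070 = 0.03710.
Darcy flux q = K · i = 3.707 × 0.03710 = 0.1375 m/day.
Seepage velocity v = q / n_e = 0.1375 / 0.22 = 0.6251 m/day.
Travel time t = L / v = 2070 / 0.6251 = 3312 days = 9.067 years.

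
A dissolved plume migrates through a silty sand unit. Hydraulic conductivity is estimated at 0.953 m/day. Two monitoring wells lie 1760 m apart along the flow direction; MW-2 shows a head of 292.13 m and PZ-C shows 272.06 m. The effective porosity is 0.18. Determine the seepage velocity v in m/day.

0.0604

Hydraulic gradient i = (292.13 − 272.06) / 1760 = 20.07 / 1760 = 0.01140.
Darcy flux q = K · i = 0.9530 × 0.01140 = 0.01087 m/day.
Seepage velocity v = q / n_e = 0.01087 / 0.18 = 0.06037 m/day.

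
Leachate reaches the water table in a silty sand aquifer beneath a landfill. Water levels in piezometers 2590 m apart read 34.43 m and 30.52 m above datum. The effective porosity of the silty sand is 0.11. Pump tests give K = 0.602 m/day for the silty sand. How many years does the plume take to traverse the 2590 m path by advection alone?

Hydraulic gradient i = (34.43 − 30.52) / 2590 = 3.91 / 2590 = 0.001510.
Darcy flux q = K · i = 0.6020 × 0.001510 = 0.0009088 m/day.
Seepage velocity v = q / n_e = 0.0009088 / 0.11 = 0.008262 m/day.
Travel time t = L / v = 2590 / 0.008262 = 3.135e+05 days = 858.3 years.

858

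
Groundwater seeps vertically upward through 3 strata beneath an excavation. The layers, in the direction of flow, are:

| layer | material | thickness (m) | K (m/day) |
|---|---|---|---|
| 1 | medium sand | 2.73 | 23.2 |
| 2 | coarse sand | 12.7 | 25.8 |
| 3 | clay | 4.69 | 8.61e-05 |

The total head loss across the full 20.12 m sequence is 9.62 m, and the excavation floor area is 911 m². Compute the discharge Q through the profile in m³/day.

Flow is perpendicular to layering, so the layers act in series and the equivalent K is the thickness-weighted harmonic mean.
Total thickness L = 2.73 + 12.7 + 4.69 = 20.12 m.
Σ(b_i/K_i) = 2.73/23.2 + 12.7/25.8 + 4.69/8.61e-05 = 54472 d.
K_eq = L / Σ(b_i/K_i) = 20.12 / 54472 = 0.0003694 m/day.
Q = K_eq · A · (Δh/L) = 0.0003694 × 911 × (9.62/20.12) = 0.1609 m³/day.

0.161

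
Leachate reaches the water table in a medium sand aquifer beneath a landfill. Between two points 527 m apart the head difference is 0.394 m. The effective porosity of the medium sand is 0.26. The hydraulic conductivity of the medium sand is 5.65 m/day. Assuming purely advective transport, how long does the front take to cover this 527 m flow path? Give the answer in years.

88.8

Hydraulic gradient i = Δh / L = 0.394 / 527 = 0.0007476.
Darcy flux q = K · i = 5.650 × 0.0007476 = 0.004224 m/day.
Seepage velocity v = q / n_e = 0.004224 / 0.26 = 0.01625 m/day.
Travel time t = L / v = 527 / 0.01625 = 32438 days = 88.81 years.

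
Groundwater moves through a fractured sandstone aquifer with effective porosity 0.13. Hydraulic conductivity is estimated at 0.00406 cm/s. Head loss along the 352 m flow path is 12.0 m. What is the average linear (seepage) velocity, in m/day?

0.920

Convert K: 0.00406 cm/s × 864 = 3.508 m/day.
Hydraulic gradient i = Δh / L = 12.0 / 352 = 0.03409.
Darcy flux q = K · i = 3.508 × 0.03409 = 0.1196 m/day.
Seepage velocity v = q / n_e = 0.1196 / 0.13 = 0.9199 m/day.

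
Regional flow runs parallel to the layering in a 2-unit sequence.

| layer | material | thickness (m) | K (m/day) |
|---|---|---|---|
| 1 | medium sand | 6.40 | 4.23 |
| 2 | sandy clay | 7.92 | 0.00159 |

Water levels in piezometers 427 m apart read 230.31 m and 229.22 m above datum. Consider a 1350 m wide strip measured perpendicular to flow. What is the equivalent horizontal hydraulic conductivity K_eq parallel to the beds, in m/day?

Flow is parallel to layering, so each bed carries its own Darcy discharge and the transmissivities add.
Σ(K_i·b_i) = 4.23×6.40 + 0.00159×7.92 = 27.08 m²/day.
Total thickness b = 14.32 m, so K_eq = Σ(K_i·b_i)/b = 1.891 m/day.

1.89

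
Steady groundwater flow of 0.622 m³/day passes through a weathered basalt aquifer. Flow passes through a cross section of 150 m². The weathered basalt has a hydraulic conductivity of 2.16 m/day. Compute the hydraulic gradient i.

0.00192

From Q = K·A·i, i = Q / (K·A) = 0.622 / (2.160 × 150.0) = 0.001920.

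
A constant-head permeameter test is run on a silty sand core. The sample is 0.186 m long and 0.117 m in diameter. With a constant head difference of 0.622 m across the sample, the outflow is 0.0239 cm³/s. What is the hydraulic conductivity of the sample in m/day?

Cross-sectional area A = π·(d/2)² = π × (0.117/2)² = 0.01075 m².
Convert discharge: 0.0239 cm³/s = 2.390e-08 m³/s.
Darcy's law rearranged: K = Q·L / (A·Δh) = 2.390e-08 × 0.186 / (0.01075 × 0.622) = 6.648e-07 m/s = 0.05743 m/day.

0.0574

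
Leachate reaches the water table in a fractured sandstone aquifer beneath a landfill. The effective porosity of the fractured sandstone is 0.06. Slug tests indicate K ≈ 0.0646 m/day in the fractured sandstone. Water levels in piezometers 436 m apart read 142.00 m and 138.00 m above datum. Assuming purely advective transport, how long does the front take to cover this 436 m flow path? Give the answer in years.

Hydraulic gradient i = (142.00 − 138.00) / 436 = 4 / 436 = 0.009174.
Darcy flux q = K · i = 0.06460 × 0.009174 = 0.0005927 m/day.
Seepage velocity v = q / n_e = 0.0005927 / 0.06 = 0.009878 m/day.
Travel time t = L / v = 436 / 0.009878 = 44140 days = 120.8 years.

121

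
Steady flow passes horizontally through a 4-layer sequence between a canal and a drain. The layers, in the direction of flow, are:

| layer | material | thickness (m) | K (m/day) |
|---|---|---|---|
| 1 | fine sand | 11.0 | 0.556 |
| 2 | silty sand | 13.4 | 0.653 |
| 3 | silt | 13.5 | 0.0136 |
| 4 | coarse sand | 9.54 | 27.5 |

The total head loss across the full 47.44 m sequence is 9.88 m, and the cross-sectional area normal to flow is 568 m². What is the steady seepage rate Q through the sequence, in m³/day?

Flow is perpendicular to layering, so the layers act in series and the equivalent K is the thickness-weighted harmonic mean.
Total thickness L = 11.0 + 13.4 + 13.5 + 9.54 = 47.44 m.
Σ(b_i/K_i) = 11.0/0.556 + 13.4/0.653 + 13.5/0.0136 + 9.54/27.5 = 1033 d.
K_eq = L / Σ(b_i/K_i) = 47.44 / 1033 = 0.04591 m/day.
Q = K_eq · A · (Δh/L) = 0.04591 × 568 × (9.88/47.44) = 5.431 m³/day.

5.43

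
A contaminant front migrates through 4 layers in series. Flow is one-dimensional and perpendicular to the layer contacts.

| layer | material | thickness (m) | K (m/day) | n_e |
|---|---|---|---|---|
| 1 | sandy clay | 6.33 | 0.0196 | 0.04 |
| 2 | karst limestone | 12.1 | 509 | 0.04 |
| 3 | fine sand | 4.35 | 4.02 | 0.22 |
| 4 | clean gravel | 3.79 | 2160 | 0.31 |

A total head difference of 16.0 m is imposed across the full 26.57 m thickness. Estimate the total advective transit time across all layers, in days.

58.1

With flow normal to the layers, continuity requires the same specific discharge q through every layer.
Σ(b_i/K_i) = 6.33/0.0196 + 12.1/509 + 4.35/4.02 + 3.79/2160 = 324.1 d.
q = Δh / Σ(b_i/K_i) = 16.0 / 324.1 = 0.04937 m/day.
In each layer the seepage velocity is v_i = q/n_i, so the layer transit time is t_i = b_i·n_i / q:
  layer 1 (sandy clay): t_1 = 6.33 × 0.04 / 0.04937 = 5.128 d
  layer 2 (karst limestone): t_2 = 12.1 × 0.04 / 0.04937 = 9.803 d
  layer 3 (fine sand): t_3 = 4.35 × 0.22 / 0.04937 = 19.38 d
  layer 4 (clean gravel): t_4 = 3.79 × 0.31 / 0.04937 = 23.80 d
Total t = Σ t_i = 58.11 days.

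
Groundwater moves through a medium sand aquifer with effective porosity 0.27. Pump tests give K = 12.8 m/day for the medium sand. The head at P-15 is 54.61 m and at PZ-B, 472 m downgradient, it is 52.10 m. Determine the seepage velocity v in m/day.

Hydraulic gradient i = (54.61 − 52.10) / 472 = 2.51 / 472 = 0.005318.
Darcy flux q = K · i = 12.80 × 0.005318 = 0.06807 m/day.
Seepage velocity v = q / n_e = 0.06807 / 0.27 = 0.2521 m/day.

0.252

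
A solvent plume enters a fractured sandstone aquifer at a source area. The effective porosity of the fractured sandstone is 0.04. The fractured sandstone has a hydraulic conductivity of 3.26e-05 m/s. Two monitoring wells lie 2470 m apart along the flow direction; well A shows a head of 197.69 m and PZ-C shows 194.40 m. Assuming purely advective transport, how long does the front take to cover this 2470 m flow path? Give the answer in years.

Convert K: 3.26e-05 m/s × 86400 = 2.817 m/day.
Hydraulic gradient i = (197.69 − 194.40) / 2470 = 3.29 / 2470 = 0.001332.
Darcy flux q = K · i = 2.817 × 0.001332 = 0.003752 m/day.
Seepage velocity v = q / n_e = 0.003752 / 0.04 = 0.09379 m/day.
Travel time t = L / v = 2470 / 0.09379 = 26335 days = 72.10 years.

72.1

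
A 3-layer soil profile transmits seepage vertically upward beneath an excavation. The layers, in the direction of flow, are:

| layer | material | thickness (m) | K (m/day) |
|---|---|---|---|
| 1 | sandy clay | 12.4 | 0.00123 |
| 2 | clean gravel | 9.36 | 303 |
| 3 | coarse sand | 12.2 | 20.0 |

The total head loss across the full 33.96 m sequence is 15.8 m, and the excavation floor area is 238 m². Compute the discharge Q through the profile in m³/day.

0.373

Flow is perpendicular to layering, so the layers act in series and the equivalent K is the thickness-weighted harmonic mean.
Total thickness L = 12.4 + 9.36 + 12.2 = 33.96 m.
Σ(b_i/K_i) = 12.4/0.00123 + 9.36/303 + 12.2/20.0 = 10082 d.
K_eq = L / Σ(b_i/K_i) = 33.96 / 10082 = 0.003368 m/day.
Q = K_eq · A · (Δh/L) = 0.003368 × 238 × (15.8/33.96) = 0.3730 m³/day.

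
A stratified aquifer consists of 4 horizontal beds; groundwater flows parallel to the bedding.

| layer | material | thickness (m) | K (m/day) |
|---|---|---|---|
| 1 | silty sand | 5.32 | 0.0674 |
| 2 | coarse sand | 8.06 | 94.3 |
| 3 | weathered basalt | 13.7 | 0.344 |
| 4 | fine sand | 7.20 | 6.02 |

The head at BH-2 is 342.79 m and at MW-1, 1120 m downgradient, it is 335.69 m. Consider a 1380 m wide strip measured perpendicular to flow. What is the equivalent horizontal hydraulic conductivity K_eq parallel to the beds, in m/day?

23.6

Flow is parallel to layering, so each bed carries its own Darcy discharge and the transmissivities add.
Σ(K_i·b_i) = 0.0674×5.32 + 94.3×8.06 + 0.344×13.7 + 6.02×7.20 = 808.5 m²/day.
Total thickness b = 34.28 m, so K_eq = Σ(K_i·b_i)/b = 23.58 m/day.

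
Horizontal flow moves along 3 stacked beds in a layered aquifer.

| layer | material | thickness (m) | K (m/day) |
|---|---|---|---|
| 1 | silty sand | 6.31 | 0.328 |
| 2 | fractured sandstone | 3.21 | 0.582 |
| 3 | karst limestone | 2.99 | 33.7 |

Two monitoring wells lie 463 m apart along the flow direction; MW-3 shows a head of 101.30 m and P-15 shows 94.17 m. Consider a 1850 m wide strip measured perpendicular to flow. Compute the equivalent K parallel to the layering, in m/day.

8.37

Flow is parallel to layering, so each bed carries its own Darcy discharge and the transmissivities add.
Σ(K_i·b_i) = 0.328×6.31 + 0.582×3.21 + 33.7×2.99 = 104.7 m²/day.
Total thickness b = 12.51 m, so K_eq = Σ(K_i·b_i)/b = 8.369 m/day.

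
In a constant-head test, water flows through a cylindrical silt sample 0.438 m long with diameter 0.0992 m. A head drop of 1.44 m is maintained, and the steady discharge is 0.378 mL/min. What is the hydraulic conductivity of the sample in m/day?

0.0214

Cross-sectional area A = π·(d/2)² = π × (0.0992/2)² = 0.007729 m².
Convert discharge: 0.378 mL/min = 6.300e-09 m³/s.
Darcy's law rearranged: K = Q·L / (A·Δh) = 6.300e-09 × 0.438 / (0.007729 × 1.44) = 2.479e-07 m/s = 0.02142 m/day.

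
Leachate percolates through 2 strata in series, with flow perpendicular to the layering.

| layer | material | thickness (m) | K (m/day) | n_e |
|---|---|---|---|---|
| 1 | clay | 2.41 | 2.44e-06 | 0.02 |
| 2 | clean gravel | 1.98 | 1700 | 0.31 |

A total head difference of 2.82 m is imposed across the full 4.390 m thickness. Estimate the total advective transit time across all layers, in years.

635

With flow normal to the layers, continuity requires the same specific discharge q through every layer.
Σ(b_i/K_i) = 2.41/2.44e-06 + 1.98/1700 = 9.877e+05 d.
q = Δh / Σ(b_i/K_i) = 2.82 / 9.877e+05 = 2.855e-06 m/day.
In each layer the seepage velocity is v_i = q/n_i, so the layer transit time is t_i = b_i·n_i / q:
  layer 1 (clay): t_1 = 2.41 × 0.02 / 2.855e-06 = 16882 d
  layer 2 (clean gravel): t_2 = 1.98 × 0.31 / 2.855e-06 = 2.150e+05 d
Total t = Σ t_i = 2.319e+05 days = 634.8 years.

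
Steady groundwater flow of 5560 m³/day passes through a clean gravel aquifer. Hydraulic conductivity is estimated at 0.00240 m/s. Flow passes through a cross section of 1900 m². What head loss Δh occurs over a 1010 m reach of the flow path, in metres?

14.3

Convert K: 0.00240 m/s × 86400 = 207.4 m/day.
From Q = K·A·i, i = Q / (K·A) = 5560 / (207.4 × 1900) = 0.01411.
Head loss Δh = i · L = 0.01411 × 1010 = 14.25 m.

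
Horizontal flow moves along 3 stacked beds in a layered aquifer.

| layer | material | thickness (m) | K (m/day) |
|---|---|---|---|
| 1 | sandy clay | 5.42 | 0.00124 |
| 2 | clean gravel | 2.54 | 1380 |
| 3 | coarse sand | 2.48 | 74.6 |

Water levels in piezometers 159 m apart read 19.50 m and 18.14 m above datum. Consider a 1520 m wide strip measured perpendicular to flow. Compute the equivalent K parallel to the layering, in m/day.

353

Flow is parallel to layering, so each bed carries its own Darcy discharge and the transmissivities add.
Σ(K_i·b_i) = 0.00124×5.42 + 1380×2.54 + 74.6×2.48 = 3690 m²/day.
Total thickness b = 10.44 m, so K_eq = Σ(K_i·b_i)/b = 353.5 m/day.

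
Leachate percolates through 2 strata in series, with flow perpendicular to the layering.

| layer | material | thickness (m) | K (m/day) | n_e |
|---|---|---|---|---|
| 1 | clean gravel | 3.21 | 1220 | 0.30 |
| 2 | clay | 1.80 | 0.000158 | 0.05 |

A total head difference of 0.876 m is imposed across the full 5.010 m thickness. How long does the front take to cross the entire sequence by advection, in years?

With flow normal to the layers, continuity requires the same specific discharge q through every layer.
Σ(b_i/K_i) = 3.21/1220 + 1.80/0.000158 = 11392 d.
q = Δh / Σ(b_i/K_i) = 0.876 / 11392 = 7.689e-05 m/day.
In each layer the seepage velocity is v_i = q/n_i, so the layer transit time is t_i = b_i·n_i / q:
  layer 1 (clean gravel): t_1 = 3.21 × 0.30 / 7.689e-05 = 12524 d
  layer 2 (clay): t_2 = 1.80 × 0.05 / 7.689e-05 = 1170 d
Total t = Σ t_i = 13694 days = 37.49 years.

37.5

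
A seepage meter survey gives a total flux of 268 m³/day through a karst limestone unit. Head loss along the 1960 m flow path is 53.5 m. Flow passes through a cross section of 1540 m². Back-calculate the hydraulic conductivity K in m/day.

Hydraulic gradient i = Δh / L = 53.5 / 1960 = 0.02730.
From Q = K·A·i, K = Q / (A·i) = 268 / (1540 × 0.02730) = 6.376 m/day.

6.38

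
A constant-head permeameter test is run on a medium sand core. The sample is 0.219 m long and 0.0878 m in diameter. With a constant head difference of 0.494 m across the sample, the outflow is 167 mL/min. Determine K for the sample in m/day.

Cross-sectional area A = π·(d/2)² = π × (0.0878/2)² = 0.006055 m².
Convert discharge: 167 mL/min = 2.783e-06 m³/s.
Darcy's law rearranged: K = Q·L / (A·Δh) = 2.783e-06 × 0.219 / (0.006055 × 0.494) = 0.0002038 m/s = 17.61 m/day.

17.6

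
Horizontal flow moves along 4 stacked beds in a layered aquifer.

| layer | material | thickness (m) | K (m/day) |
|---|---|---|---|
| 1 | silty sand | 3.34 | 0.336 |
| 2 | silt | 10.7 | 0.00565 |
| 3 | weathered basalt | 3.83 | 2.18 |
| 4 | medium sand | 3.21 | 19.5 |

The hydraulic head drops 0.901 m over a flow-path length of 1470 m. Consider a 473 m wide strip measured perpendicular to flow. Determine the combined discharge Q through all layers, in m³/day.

20.9

Flow is parallel to layering, so each bed carries its own Darcy discharge and the transmissivities add.
Σ(K_i·b_i) = 0.336×3.34 + 0.00565×10.7 + 2.18×3.83 + 19.5×3.21 = 72.13 m²/day.
Hydraulic gradient i = Δh / L = 0.901 / 1470 = 0.0006129.
Q = Σ(K_i·b_i) · W · i = 72.13 × 473 × 0.0006129 = 20.91 m³/day.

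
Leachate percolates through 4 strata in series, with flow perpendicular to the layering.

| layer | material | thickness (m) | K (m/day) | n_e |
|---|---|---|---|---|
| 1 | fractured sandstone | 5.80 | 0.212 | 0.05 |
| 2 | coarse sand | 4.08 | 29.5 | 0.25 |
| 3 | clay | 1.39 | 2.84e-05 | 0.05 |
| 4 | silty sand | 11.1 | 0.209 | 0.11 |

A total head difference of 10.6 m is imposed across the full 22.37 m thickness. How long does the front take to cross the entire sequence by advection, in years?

With flow normal to the layers, continuity requires the same specific discharge q through every layer.
Σ(b_i/K_i) = 5.80/0.212 + 4.08/29.5 + 1.39/2.84e-05 + 11.1/0.209 = 49024 d.
q = Δh / Σ(b_i/K_i) = 10.6 / 49024 = 0.0002162 m/day.
In each layer the seepage velocity is v_i = q/n_i, so the layer transit time is t_i = b_i·n_i / q:
  layer 1 (fractured sandstone): t_1 = 5.80 × 0.05 / 0.0002162 = 1341 d
  layer 2 (coarse sand): t_2 = 4.08 × 0.25 / 0.0002162 = 4717 d
  layer 3 (clay): t_3 = 1.39 × 0.05 / 0.0002162 = 321.4 d
  layer 4 (silty sand): t_4 = 11.1 × 0.11 / 0.0002162 = 5647 d
Total t = Σ t_i = 12027 days = 32.93 years.

32.9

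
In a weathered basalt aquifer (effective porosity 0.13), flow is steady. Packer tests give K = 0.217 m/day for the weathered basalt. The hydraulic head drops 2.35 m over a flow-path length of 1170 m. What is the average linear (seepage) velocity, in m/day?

Hydraulic gradient i = Δh / L = 2.35 / 1170 = 0.002009.
Darcy flux q = K · i = 0.2170 × 0.002009 = 0.0004359 m/day.
Seepage velocity v = q / n_e = 0.0004359 / 0.13 = 0.003353 m/day.

0.00335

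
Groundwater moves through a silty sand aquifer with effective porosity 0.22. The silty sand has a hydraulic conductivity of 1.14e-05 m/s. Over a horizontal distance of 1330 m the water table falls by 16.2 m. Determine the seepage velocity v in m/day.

Convert K: 1.14e-05 m/s × 86400 = 0.9850 m/day.
Hydraulic gradient i = Δh / L = 16.2 / 1330 = 0.01218.
Darcy flux q = K · i = 0.9850 × 0.01218 = 0.01200 m/day.
Seepage velocity v = q / n_e = 0.01200 / 0.22 = 0.05453 m/day.

0.0545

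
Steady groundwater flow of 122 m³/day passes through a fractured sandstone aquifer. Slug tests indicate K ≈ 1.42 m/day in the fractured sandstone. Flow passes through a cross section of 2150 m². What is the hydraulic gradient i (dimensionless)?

From Q = K·A·i, i = Q / (K·A) = 122 / (1.420 × 2150) = 0.03996.

0.0400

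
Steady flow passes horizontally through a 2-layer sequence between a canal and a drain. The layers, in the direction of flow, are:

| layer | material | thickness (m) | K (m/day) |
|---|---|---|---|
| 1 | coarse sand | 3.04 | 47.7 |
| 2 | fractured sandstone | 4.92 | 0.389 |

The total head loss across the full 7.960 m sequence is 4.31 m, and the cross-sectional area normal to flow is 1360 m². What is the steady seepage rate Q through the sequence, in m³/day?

461

Flow is perpendicular to layering, so the layers act in series and the equivalent K is the thickness-weighted harmonic mean.
Total thickness L = 3.04 + 4.92 = 7.960 m.
Σ(b_i/K_i) = 3.04/47.7 + 4.92/0.389 = 12.71 d.
K_eq = L / Σ(b_i/K_i) = 7.960 / 12.71 = 0.6262 m/day.
Q = K_eq · A · (Δh/L) = 0.6262 × 1360 × (4.31/7.960) = 461.1 m³/day.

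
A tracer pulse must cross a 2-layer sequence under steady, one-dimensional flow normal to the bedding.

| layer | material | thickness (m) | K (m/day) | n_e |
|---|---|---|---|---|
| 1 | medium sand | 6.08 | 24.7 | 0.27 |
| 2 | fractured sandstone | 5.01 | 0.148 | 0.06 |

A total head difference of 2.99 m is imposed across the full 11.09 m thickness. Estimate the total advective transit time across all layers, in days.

With flow normal to the layers, continuity requires the same specific discharge q through every layer.
Σ(b_i/K_i) = 6.08/24.7 + 5.01/0.148 = 34.10 d.
q = Δh / Σ(b_i/K_i) = 2.99 / 34.10 = 0.08769 m/day.
In each layer the seepage velocity is v_i = q/n_i, so the layer transit time is t_i = b_i·n_i / q:
  layer 1 (medium sand): t_1 = 6.08 × 0.27 / 0.08769 = 18.72 d
  layer 2 (fractured sandstone): t_2 = 5.01 × 0.06 / 0.08769 = 3.428 d
Total t = Σ t_i = 22.15 days.

22.1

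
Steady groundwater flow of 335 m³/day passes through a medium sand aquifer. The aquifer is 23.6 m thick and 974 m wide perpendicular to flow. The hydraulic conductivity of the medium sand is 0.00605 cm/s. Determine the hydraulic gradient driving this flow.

Convert K: 0.00605 cm/s × 864 = 5.227 m/day.
Cross-sectional area A = 974 × 23.6 = 22986 m².
From Q = K·A·i, i = Q / (K·A) = 335 / (5.227 × 22986) = 0.002788.

0.00279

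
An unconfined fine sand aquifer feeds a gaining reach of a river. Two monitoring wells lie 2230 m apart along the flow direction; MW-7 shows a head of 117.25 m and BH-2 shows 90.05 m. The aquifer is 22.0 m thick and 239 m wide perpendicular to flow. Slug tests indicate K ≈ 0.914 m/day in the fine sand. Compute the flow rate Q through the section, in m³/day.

58.6

Cross-sectional area A = 239 × 22.0 = 5258 m².
Hydraulic gradient i = (117.25 − 90.05) / 2230 = 27.2 / 2230 = 0.01220.
Darcy's law: Q = K · A · i = 0.9140 × 5258 × 0.01220 = 58.62 m³/day.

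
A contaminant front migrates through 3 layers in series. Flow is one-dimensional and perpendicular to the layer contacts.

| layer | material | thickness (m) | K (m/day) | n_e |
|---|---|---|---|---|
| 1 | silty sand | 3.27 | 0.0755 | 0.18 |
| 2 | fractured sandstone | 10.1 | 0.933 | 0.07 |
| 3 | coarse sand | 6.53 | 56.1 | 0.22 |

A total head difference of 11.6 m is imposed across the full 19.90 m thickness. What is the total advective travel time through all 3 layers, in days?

With flow normal to the layers, continuity requires the same specific discharge q through every layer.
Σ(b_i/K_i) = 3.27/0.0755 + 10.1/0.933 + 6.53/56.1 = 54.25 d.
q = Δh / Σ(b_i/K_i) = 11.6 / 54.25 = 0.2138 m/day.
In each layer the seepage velocity is v_i = q/n_i, so the layer transit time is t_i = b_i·n_i / q:
  layer 1 (silty sand): t_1 = 3.27 × 0.18 / 0.2138 = 2.753 d
  layer 2 (fractured sandstone): t_2 = 10.1 × 0.07 / 0.2138 = 3.307 d
  layer 3 (coarse sand): t_3 = 6.53 × 0.22 / 0.2138 = 6.719 d
Total t = Σ t_i = 12.78 days.

12.8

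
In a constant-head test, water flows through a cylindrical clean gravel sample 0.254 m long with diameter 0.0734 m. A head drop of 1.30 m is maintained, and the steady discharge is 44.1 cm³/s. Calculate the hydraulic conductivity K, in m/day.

176

Cross-sectional area A = π·(d/2)² = π × (0.0734/2)² = 0.004231 m².
Convert discharge: 44.1 cm³/s = 4.410e-05 m³/s.
Darcy's law rearranged: K = Q·L / (A·Δh) = 4.410e-05 × 0.254 / (0.004231 × 1.30) = 0.002036 m/s = 175.9 m/day.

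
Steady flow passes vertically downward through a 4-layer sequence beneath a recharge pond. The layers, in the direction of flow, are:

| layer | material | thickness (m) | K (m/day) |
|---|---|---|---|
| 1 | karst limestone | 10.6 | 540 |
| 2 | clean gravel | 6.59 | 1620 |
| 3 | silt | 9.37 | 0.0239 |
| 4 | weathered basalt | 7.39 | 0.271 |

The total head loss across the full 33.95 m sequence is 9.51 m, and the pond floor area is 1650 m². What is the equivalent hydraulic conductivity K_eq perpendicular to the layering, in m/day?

Flow is perpendicular to layering, so the layers act in series and the equivalent K is the thickness-weighted harmonic mean.
Total thickness L = 10.6 + 6.59 + 9.37 + 7.39 = 33.95 m.
Σ(b_i/K_i) = 10.6/540 + 6.59/1620 + 9.37/0.0239 + 7.39/0.271 = 419.3 d.
K_eq = L / Σ(b_i/K_i) = 33.95 / 419.3 = 0.08096 m/day.

0.0810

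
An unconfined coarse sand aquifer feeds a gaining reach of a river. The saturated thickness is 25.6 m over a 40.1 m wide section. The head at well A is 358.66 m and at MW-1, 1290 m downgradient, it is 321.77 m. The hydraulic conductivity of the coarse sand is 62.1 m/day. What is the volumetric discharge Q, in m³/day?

Cross-sectional area A = 40.1 × 25.6 = 1027 m².
Hydraulic gradient i = (358.66 − 321.77) / 1290 = 36.89 / 1290 = 0.02860.
Darcy's law: Q = K · A · i = 62.10 × 1027 × 0.02860 = 1823 m³/day.

1820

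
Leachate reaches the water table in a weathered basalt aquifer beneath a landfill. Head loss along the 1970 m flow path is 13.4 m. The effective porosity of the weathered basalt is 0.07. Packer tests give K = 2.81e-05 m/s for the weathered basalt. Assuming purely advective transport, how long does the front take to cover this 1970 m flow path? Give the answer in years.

Convert K: 2.81e-05 m/s × 86400 = 2.428 m/day.
Hydraulic gradient i = Δh / L = 13.4 / 1970 = 0.006802.
Darcy flux q = K · i = 2.428 × 0.006802 = 0.01651 m/day.
Seepage velocity v = q / n_e = 0.01651 / 0.07 = 0.2359 m/day.
Travel time t = L / v = 1970 / 0.2359 = 8350 days = 22.86 years.

22.9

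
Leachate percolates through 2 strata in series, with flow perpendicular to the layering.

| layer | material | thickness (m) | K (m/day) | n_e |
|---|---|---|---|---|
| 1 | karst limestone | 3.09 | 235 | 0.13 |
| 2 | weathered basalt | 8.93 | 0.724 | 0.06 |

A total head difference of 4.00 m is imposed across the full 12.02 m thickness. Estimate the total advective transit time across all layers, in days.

With flow normal to the layers, continuity requires the same specific discharge q through every layer.
Σ(b_i/K_i) = 3.09/235 + 8.93/0.724 = 12.35 d.
q = Δh / Σ(b_i/K_i) = 4.00 / 12.35 = 0.3240 m/day.
In each layer the seepage velocity is v_i = q/n_i, so the layer transit time is t_i = b_i·n_i / q:
  layer 1 (karst limestone): t_1 = 3.09 × 0.13 / 0.3240 = 1.240 d
  layer 2 (weathered basalt): t_2 = 8.93 × 0.06 / 0.3240 = 1.654 d
Total t = Σ t_i = 2.894 days.

2.89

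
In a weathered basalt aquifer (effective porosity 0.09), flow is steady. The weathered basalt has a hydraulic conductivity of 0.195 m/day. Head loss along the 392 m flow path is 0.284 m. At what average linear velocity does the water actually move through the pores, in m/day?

Hydraulic gradient i = Δh / L = 0.284 / 392 = 0.0007245.
Darcy flux q = K · i = 0.1950 × 0.0007245 = 0.0001413 m/day.
Seepage velocity v = q / n_e = 0.0001413 / 0.09 = 0.001570 m/day.

0.00157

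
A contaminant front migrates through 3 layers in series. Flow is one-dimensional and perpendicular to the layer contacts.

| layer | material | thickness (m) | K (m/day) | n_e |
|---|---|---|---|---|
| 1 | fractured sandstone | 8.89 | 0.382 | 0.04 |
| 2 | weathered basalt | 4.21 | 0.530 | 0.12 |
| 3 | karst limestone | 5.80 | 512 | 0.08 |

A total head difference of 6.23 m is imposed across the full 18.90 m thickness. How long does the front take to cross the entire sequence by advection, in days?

With flow normal to the layers, continuity requires the same specific discharge q through every layer.
Σ(b_i/K_i) = 8.89/0.382 + 4.21/0.530 + 5.80/512 = 31.23 d.
q = Δh / Σ(b_i/K_i) = 6.23 / 31.23 = 0.1995 m/day.
In each layer the seepage velocity is v_i = q/n_i, so the layer transit time is t_i = b_i·n_i / q:
  layer 1 (fractured sandstone): t_1 = 8.89 × 0.04 / 0.1995 = 1.782 d
  layer 2 (weathered basalt): t_2 = 4.21 × 0.12 / 0.1995 = 2.532 d
  layer 3 (karst limestone): t_3 = 5.80 × 0.08 / 0.1995 = 2.326 d
Total t = Σ t_i = 6.640 days.

6.64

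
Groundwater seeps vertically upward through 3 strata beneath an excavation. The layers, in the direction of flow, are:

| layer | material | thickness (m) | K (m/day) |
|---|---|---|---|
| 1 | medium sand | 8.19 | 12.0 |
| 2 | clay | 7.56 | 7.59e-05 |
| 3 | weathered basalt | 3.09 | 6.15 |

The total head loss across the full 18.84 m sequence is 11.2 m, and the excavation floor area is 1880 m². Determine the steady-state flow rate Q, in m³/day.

Flow is perpendicular to layering, so the layers act in series and the equivalent K is the thickness-weighted harmonic mean.
Total thickness L = 8.19 + 7.56 + 3.09 = 18.84 m.
Σ(b_i/K_i) = 8.19/12.0 + 7.56/7.59e-05 + 3.09/6.15 = 99606 d.
K_eq = L / Σ(b_i/K_i) = 18.84 / 99606 = 0.0001891 m/day.
Q = K_eq · A · (Δh/L) = 0.0001891 × 1880 × (11.2/18.84) = 0.2114 m³/day.

0.211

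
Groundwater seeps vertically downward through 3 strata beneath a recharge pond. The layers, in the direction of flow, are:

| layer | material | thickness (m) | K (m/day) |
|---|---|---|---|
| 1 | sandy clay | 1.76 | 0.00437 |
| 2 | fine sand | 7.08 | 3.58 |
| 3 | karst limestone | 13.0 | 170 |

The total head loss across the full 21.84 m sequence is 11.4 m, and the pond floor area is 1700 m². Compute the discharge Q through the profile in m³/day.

Flow is perpendicular to layering, so the layers act in series and the equivalent K is the thickness-weighted harmonic mean.
Total thickness L = 1.76 + 7.08 + 13.0 = 21.84 m.
Σ(b_i/K_i) = 1.76/0.00437 + 7.08/3.58 + 13.0/170 = 404.8 d.
K_eq = L / Σ(b_i/K_i) = 21.84 / 404.8 = 0.05395 m/day.
Q = K_eq · A · (Δh/L) = 0.05395 × 1700 × (11.4/21.84) = 47.88 m³/day.

47.9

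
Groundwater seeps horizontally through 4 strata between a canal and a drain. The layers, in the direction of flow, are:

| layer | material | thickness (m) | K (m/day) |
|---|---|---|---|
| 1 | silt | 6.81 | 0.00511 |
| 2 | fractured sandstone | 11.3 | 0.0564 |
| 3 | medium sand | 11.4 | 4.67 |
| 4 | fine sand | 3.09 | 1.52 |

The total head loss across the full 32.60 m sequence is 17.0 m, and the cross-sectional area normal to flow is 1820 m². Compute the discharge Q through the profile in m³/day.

Flow is perpendicular to layering, so the layers act in series and the equivalent K is the thickness-weighted harmonic mean.
Total thickness L = 6.81 + 11.3 + 11.4 + 3.09 = 32.60 m.
Σ(b_i/K_i) = 6.81/0.00511 + 11.3/0.0564 + 11.4/4.67 + 3.09/1.52 = 1538 d.
K_eq = L / Σ(b_i/K_i) = 32.60 / 1538 = 0.02120 m/day.
Q = K_eq · A · (Δh/L) = 0.02120 × 1820 × (17.0/32.60) = 20.12 m³/day.

20.1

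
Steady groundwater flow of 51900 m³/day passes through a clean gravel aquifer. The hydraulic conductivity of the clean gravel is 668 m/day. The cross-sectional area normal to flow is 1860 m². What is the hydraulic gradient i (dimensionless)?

0.0418

From Q = K·A·i, i = Q / (K·A) = 51900 / (668.0 × 1860) = 0.04177.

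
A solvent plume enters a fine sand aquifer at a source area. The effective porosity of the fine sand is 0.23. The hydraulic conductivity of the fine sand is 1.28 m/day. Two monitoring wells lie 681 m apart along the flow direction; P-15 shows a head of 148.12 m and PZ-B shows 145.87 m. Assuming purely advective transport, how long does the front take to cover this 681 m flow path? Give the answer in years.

101

Hydraulic gradient i = (148.12 − 145.87) / 681 = 2.25 / 681 = 0.003304.
Darcy flux q = K · i = 1.280 × 0.003304 = 0.004229 m/day.
Seepage velocity v = q / n_e = 0.004229 / 0.23 = 0.01839 m/day.
Travel time t = L / v = 681 / 0.01839 = 37036 days = 101.4 years.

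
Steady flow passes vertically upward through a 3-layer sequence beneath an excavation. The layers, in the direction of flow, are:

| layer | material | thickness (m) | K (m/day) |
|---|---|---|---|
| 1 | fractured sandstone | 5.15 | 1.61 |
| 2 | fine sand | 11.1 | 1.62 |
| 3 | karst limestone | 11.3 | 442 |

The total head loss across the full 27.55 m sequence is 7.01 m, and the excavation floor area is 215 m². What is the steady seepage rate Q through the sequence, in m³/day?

Flow is perpendicular to layering, so the layers act in series and the equivalent K is the thickness-weighted harmonic mean.
Total thickness L = 5.15 + 11.1 + 11.3 = 27.55 m.
Σ(b_i/K_i) = 5.15/1.61 + 11.1/1.62 + 11.3/442 = 10.08 d.
K_eq = L / Σ(b_i/K_i) = 27.55 / 10.08 = 2.734 m/day.
Q = K_eq · A · (Δh/L) = 2.734 × 215 × (7.01/27.55) = 149.6 m³/day.

150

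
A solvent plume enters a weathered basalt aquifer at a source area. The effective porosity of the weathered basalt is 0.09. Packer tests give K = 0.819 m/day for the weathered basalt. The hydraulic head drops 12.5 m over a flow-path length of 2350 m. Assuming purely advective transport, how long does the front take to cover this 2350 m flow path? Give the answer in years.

Hydraulic gradient i = Δh / L = 12.5 / 2350 = 0.005319.
Darcy flux q = K · i = 0.8190 × 0.005319 = 0.004356 m/day.
Seepage velocity v = q / n_e = 0.004356 / 0.09 = 0.04840 m/day.
Travel time t = L / v = 2350 / 0.04840 = 48549 days = 132.9 years.

133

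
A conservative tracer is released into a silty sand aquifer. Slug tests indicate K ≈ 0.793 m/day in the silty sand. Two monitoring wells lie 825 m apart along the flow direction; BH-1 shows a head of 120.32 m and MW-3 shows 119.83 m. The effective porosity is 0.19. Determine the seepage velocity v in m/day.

Hydraulic gradient i = (120.32 − 119.83) / 825 = 0.49 / 825 = 0.0005939.
Darcy flux q = K · i = 0.7930 × 0.0005939 = 0.0004710 m/day.
Seepage velocity v = q / n_e = 0.0004710 / 0.19 = 0.002479 m/day.

0.00248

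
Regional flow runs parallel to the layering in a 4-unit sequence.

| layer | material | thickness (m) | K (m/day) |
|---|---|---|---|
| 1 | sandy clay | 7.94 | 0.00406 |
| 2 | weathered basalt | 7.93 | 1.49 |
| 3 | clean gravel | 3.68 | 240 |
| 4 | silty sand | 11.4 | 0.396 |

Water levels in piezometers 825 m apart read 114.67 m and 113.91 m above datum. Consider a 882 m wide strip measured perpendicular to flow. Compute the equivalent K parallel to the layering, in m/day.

29.1

Flow is parallel to layering, so each bed carries its own Darcy discharge and the transmissivities add.
Σ(K_i·b_i) = 0.00406×7.94 + 1.49×7.93 + 240×3.68 + 0.396×11.4 = 899.6 m²/day.
Total thickness b = 30.95 m, so K_eq = Σ(K_i·b_i)/b = 29.07 m/day.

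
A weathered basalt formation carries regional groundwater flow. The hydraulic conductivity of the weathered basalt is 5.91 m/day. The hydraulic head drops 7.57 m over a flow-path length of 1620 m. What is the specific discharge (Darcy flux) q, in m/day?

0.0276

Hydraulic gradient i = Δh / L = 7.57 / 1620 = 0.004673.
Specific discharge q = K · i = 5.910 × 0.004673 = 0.02762 m/day.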